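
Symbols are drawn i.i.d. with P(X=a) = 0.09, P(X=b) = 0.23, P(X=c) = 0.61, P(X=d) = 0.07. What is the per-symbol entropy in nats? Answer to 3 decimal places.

H(X) = −Σ p·ln p.
  −(0.09)·ln(0.09) = 0.2167
  −(0.23)·ln(0.23) = 0.3380
  −(0.61)·ln(0.61) = 0.3015
  −(0.07)·ln(0.07) = 0.1861
Sum: 0.2167 + 0.3380 + 0.3015 + 0.1861 = 1.042 nats.

1.042 nats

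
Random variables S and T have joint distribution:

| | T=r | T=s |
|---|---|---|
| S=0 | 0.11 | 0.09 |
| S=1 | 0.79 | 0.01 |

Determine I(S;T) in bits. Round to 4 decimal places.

0.1929 bits

Marginals: p(S) = (0.2000, 0.8000), p(T) = (0.9000, 0.1000).
I(S;T) = H(S) + H(T) − H(S,T).
H(S) = 0.7219, H(T) = 0.4690, H(S,T) = 0.9980.
I(S;T) = 0.7219 + 0.4690 − 0.9980 = 0.1929 bits.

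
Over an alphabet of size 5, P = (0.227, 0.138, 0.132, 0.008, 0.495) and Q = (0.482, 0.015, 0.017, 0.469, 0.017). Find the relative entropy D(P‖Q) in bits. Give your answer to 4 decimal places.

D(P‖Q) = Σ p·log₂(p/q).
  0.227·log₂(0.227/0.482) = -0.24660
  0.138·log₂(0.138/0.015) = 0.44183
  0.132·log₂(0.132/0.017) = 0.39031
  0.008·log₂(0.008/0.469) = -0.04699
  0.495·log₂(0.495/0.017) = 2.40759
D(P‖Q) = 2.9461 bits.

2.9461 bits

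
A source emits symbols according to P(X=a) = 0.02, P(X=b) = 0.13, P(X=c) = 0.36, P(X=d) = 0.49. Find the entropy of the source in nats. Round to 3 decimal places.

1.061 nats

H(X) = −Σ p·ln p.
  −(0.02)·ln(0.02) = 0.0782
  −(0.13)·ln(0.13) = 0.2652
  −(0.36)·ln(0.36) = 0.3678
  −(0.49)·ln(0.49) = 0.3495
Sum: 0.0782 + 0.2652 + 0.3678 + 0.3495 = 1.061 nats.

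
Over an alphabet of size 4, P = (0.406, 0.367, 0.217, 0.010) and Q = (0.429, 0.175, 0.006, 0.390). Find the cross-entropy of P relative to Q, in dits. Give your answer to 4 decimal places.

0.9133 dits

H(P,Q) = −Σ p·log₁₀ q.
  −0.406·log₁₀(0.429) = 0.14922
  −0.367·log₁₀(0.175) = 0.27781
  −0.217·log₁₀(0.006) = 0.48214
  −0.010·log₁₀(0.390) = 0.00409
H(P,Q) = 0.9133 dits.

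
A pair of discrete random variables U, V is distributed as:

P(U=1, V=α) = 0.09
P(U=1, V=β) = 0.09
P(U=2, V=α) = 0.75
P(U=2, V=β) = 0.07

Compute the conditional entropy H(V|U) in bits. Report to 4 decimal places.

Marginals: p(U) = (0.1800, 0.8200), p(V) = (0.8400, 0.1600).
H(V|U) = Σ p(U) · H(V|U=·).
  U=1: p=0.1800, H(V|U=1) = 1.0000
  U=2: p=0.8200, H(V|U=2) = 0.4208
Weighted sum = 0.5251 bits.

0.5251 bits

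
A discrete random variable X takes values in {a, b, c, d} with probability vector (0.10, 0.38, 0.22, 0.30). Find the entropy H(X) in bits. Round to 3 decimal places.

1.864 bits

H(X) = −Σ p·log₂ p.
  −(0.10)·log₂(0.10) = 0.3322
  −(0.38)·log₂(0.38) = 0.5305
  −(0.22)·log₂(0.22) = 0.4806
  −(0.30)·log₂(0.30) = 0.5211
Sum: 0.3322 + 0.5305 + 0.4806 + 0.5211 = 1.864 bits.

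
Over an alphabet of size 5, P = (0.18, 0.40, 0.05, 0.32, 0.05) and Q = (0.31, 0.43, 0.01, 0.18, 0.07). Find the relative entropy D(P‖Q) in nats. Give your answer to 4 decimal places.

0.1210 nats

D(P‖Q) = Σ p·ln(p/q).
  0.18·ln(0.18/0.31) = -0.09785
  0.40·ln(0.40/0.43) = -0.02893
  0.05·ln(0.05/0.01) = 0.08047
  0.32·ln(0.32/0.18) = 0.18412
  0.05·ln(0.05/0.07) = -0.01682
D(P‖Q) = 0.1210 nats.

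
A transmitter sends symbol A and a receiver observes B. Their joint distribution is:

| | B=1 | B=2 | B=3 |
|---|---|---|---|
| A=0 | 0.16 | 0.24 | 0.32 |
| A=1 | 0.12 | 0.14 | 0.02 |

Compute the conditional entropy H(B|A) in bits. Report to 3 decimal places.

Marginals: p(A) = (0.7200, 0.2800), p(B) = (0.2800, 0.3800, 0.3400).
H(B|A) = Σ p(A) · H(B|A=·).
  A=0: p=0.7200, H(B|A=0) = 1.5305
  A=1: p=0.2800, H(B|A=1) = 1.2958
Weighted sum = 1.465 bits.

1.465 bits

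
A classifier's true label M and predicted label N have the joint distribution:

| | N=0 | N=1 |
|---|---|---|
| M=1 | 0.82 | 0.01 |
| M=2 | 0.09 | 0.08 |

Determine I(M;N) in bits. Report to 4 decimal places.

Marginals: p(M) = (0.8300, 0.1700), p(N) = (0.9100, 0.0900).
I(M;N) = H(M) + H(N) − H(M,N).
H(M) = 0.6577, H(N) = 0.4365, H(M,N) = 0.9054.
I(M;N) = 0.6577 + 0.4365 − 0.9054 = 0.1888 bits.

0.1888 bits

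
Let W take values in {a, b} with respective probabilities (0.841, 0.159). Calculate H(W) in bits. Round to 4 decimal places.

0.6319 bits

H(W) = −Σ p·log₂ p.
  −(0.841)·log₂(0.841) = 0.21010
  −(0.159)·log₂(0.159) = 0.42181
Sum: 0.21010 + 0.42181 = 0.6319 bits.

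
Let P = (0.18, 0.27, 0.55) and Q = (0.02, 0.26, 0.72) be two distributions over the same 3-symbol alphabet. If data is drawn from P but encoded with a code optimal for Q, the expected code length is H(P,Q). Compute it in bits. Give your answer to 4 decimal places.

1.8013 bits

H(P,Q) = −Σ p·log₂ q.
  −0.18·log₂(0.02) = 1.01589
  −0.27·log₂(0.26) = 0.52472
  −0.55·log₂(0.72) = 0.26066
H(P,Q) = 1.8013 bits.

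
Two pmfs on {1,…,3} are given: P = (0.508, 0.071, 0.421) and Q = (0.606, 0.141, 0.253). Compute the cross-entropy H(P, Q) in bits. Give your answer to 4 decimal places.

H(P,Q) = −Σ p·log₂ q.
  −0.508·log₂(0.606) = 0.36709
  −0.071·log₂(0.141) = 0.20066
  −0.421·log₂(0.253) = 0.83475
H(P,Q) = 1.4025 bits.

1.4025 bits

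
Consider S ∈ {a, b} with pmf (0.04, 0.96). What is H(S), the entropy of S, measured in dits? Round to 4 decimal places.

0.0729 dits

H(S) = −Σ p·log₁₀ p.
  −(0.04)·log₁₀(0.04) = 0.05592
  −(0.96)·log₁₀(0.96) = 0.01702
Sum: 0.05592 + 0.01702 = 0.0729 dits.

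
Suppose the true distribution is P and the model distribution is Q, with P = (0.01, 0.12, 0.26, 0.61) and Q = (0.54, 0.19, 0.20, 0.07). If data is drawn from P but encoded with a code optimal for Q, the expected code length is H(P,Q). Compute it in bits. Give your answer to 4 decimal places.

H(P,Q) = −Σ p·log₂ q.
  −0.01·log₂(0.54) = 0.00889
  −0.12·log₂(0.19) = 0.28751
  −0.26·log₂(0.20) = 0.60370
  −0.61·log₂(0.07) = 2.34027
H(P,Q) = 3.2404 bits.

3.2404 bits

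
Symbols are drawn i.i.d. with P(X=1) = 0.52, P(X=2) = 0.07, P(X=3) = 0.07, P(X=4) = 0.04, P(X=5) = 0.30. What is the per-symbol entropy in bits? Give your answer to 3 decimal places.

H(X) = −Σ p·log₂ p.
  −(0.52)·log₂(0.52) = 0.4906
  −(0.07)·log₂(0.07) = 0.2686
  −(0.07)·log₂(0.07) = 0.2686
  −(0.04)·log₂(0.04) = 0.1858
  −(0.30)·log₂(0.30) = 0.5211
Sum: 0.4906 + 0.2686 + 0.2686 + 0.1858 + 0.5211 = 1.735 bits.

1.735 bits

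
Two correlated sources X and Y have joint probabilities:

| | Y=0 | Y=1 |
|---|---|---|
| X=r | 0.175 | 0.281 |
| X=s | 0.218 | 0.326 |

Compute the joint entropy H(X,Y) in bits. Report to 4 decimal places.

H(X,Y) = −Σ p(x,y)·log₂ p(x,y) over all 4 cells.
  cell (r,0): −0.175·log₂0.175 = 0.44005
  cell (r,1): −0.281·log₂0.281 = 0.51461
  cell (s,0): −0.218·log₂0.218 = 0.47908
  cell (s,1): −0.326·log₂0.326 = 0.52716
Sum = 1.9609 bits.

1.9609 bits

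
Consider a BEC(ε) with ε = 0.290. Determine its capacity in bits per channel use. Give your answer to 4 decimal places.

Binary erasure channel: capacity C = 1 − ε.
C = 1 − 0.290 = 0.7100 bits per channel use.

0.7100 bits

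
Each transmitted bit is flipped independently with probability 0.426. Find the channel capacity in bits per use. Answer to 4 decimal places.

0.0159 bits

Binary symmetric channel: C = 1 − h₂(ε) where h₂ is the binary entropy function.
h₂(0.426) = −0.426·log₂0.426 − 0.574·log₂0.574 = 0.9841.
C = 1 − 0.9841 = 0.0159 bits per channel use.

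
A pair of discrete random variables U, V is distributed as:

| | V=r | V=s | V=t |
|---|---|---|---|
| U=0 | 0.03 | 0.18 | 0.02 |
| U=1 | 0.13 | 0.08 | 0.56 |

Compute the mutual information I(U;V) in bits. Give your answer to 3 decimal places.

0.310 bits

Marginals: p(U) = (0.2300, 0.7700), p(V) = (0.1600, 0.2600, 0.5800).
I(U;V) = Σ p(x,y)·log₂[p(x,y)/(p(x)p(y))].
  (0,r): 0.03·log₂(0.8152) = -0.0088
  (0,s): 0.18·log₂(3.0100) = 0.2862
  (0,t): 0.02·log₂(0.1499) = -0.0548
  (1,r): 0.13·log₂(1.0552) = 0.0101
  (1,s): 0.08·log₂(0.3996) = -0.1059
  (1,t): 0.56·log₂(1.2539) = 0.1828
Sum = 0.310 bits.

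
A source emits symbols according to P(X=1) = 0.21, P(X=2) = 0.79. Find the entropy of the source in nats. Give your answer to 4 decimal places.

H(X) = −Σ p·ln p.
  −(0.21)·ln(0.21) = 0.32774
  −(0.79)·ln(0.79) = 0.18622
Sum: 0.32774 + 0.18622 = 0.5140 nats.

0.5140 nats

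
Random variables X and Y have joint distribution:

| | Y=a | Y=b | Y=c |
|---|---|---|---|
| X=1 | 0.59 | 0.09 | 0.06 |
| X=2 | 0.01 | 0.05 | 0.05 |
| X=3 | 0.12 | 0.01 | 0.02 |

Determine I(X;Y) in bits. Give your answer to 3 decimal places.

0.166 bits

Marginals: p(X) = (0.7400, 0.1100, 0.1500), p(Y) = (0.7200, 0.1500, 0.1300).
I(X;Y) = H(X) + H(Y) − H(X,Y).
H(X) = 1.0823, H(Y) = 1.1344, H(X,Y) = 2.0503.
I(X;Y) = 1.0823 + 1.1344 − 2.0503 = 0.166 bits.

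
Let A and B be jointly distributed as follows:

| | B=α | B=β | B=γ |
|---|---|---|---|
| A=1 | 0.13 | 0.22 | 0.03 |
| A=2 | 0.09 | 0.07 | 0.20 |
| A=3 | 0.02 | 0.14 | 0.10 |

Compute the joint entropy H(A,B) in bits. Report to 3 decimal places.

H(A,B) = −Σ p(x,y)·log₂ p(x,y) over all 9 cells.
  cell (1,α): −0.13·log₂0.13 = 0.3826
  cell (1,β): −0.22·log₂0.22 = 0.4806
  cell (1,γ): −0.03·log₂0.03 = 0.1518
  cell (2,α): −0.09·log₂0.09 = 0.3127
  cell (2,β): −0.07·log₂0.07 = 0.2686
  cell (2,γ): −0.20·log₂0.20 = 0.4644
  cell (3,α): −0.02·log₂0.02 = 0.1129
  cell (3,β): −0.14·log₂0.14 = 0.3971
  cell (3,γ): −0.10·log₂0.10 = 0.3322
Sum = 2.903 bits.

2.903 bits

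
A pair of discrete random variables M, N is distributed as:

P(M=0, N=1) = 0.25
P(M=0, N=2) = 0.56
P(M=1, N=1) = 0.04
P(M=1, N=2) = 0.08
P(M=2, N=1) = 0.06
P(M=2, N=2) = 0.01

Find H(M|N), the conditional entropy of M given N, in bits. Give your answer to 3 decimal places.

0.822 bits

Chain rule: H(M|N) = H(M,N) − H(N).
Marginals: p(M) = (0.8100, 0.1200, 0.0700), p(N) = (0.3500, 0.6500).
H(M,N) = 1.7557 bits; H(N) = 0.9341 bits.
H(M|N) = 1.7557 − 0.9341 = 0.822 bits.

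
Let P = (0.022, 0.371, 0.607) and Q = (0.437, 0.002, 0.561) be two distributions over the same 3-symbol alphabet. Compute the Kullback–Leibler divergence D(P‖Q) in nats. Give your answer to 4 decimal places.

D(P‖Q) = Σ p·ln(p/q).
  0.022·ln(0.022/0.437) = -0.06576
  0.371·ln(0.371/0.002) = 1.93775
  0.607·ln(0.607/0.561) = 0.04784
D(P‖Q) = 1.9198 nats.

1.9198 nats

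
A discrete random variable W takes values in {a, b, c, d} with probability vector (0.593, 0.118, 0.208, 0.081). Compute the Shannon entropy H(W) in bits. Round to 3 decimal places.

H(W) = −Σ p·log₂ p.
  −(0.593)·log₂(0.593) = 0.4471
  −(0.118)·log₂(0.118) = 0.3638
  −(0.208)·log₂(0.208) = 0.4712
  −(0.081)·log₂(0.081) = 0.2937
Sum: 0.4471 + 0.3638 + 0.4712 + 0.2937 = 1.576 bits.

1.576 bits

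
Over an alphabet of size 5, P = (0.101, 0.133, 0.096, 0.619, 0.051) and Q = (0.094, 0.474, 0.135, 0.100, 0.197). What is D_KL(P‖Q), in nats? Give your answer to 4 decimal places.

D(P‖Q) = Σ p·ln(p/q).
  0.101·ln(0.101/0.094) = 0.00725
  0.133·ln(0.133/0.474) = -0.16902
  0.096·ln(0.096/0.135) = -0.03273
  0.619·ln(0.619/0.100) = 1.12840
  0.051·ln(0.051/0.197) = -0.06892
D(P‖Q) = 0.8650 nats.

0.8650 nats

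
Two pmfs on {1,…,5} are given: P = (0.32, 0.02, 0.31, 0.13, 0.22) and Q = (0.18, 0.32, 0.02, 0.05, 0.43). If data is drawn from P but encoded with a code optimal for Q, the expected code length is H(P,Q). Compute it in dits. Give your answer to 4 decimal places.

H(P,Q) = −Σ p·log₁₀ q.
  −0.32·log₁₀(0.18) = 0.23831
  −0.02·log₁₀(0.32) = 0.00990
  −0.31·log₁₀(0.02) = 0.52668
  −0.13·log₁₀(0.05) = 0.16913
  −0.22·log₁₀(0.43) = 0.08064
H(P,Q) = 1.0247 dits.

1.0247 dits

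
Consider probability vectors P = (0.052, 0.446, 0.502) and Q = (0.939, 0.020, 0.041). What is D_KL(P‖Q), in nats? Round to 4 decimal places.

D(P‖Q) = Σ p·ln(p/q).
  0.052·ln(0.052/0.939) = -0.15047
  0.446·ln(0.446/0.020) = 1.38465
  0.502·ln(0.502/0.041) = 1.25752
D(P‖Q) = 2.4917 nats.

2.4917 nats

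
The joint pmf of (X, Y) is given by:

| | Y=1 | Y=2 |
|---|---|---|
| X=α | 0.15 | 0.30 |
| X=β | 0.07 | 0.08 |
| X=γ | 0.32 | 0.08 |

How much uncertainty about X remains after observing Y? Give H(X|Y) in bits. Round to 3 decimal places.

Marginals: p(X) = (0.4500, 0.1500, 0.4000), p(Y) = (0.5400, 0.4600).
H(X|Y) = Σ p(Y) · H(X|Y=·).
  Y=1: p=0.5400, H(X|Y=1) = 1.3428
  Y=2: p=0.4600, H(X|Y=2) = 1.2799
Weighted sum = 1.314 bits.

1.314 bits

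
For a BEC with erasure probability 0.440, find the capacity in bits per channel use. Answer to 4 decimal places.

Binary erasure channel: capacity C = 1 − ε.
C = 1 − 0.440 = 0.5600 bits per channel use.

0.5600 bits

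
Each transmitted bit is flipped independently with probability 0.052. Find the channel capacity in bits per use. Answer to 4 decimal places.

Binary symmetric channel: C = 1 − h₂(ε) where h₂ is the binary entropy function.
h₂(0.052) = −0.052·log₂0.052 − 0.948·log₂0.948 = 0.2948.
C = 1 − 0.2948 = 0.7052 bits per channel use.

0.7052 bits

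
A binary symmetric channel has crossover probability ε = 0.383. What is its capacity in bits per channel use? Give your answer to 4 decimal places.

Binary symmetric channel: C = 1 − h₂(ε) where h₂ is the binary entropy function.
h₂(0.383) = −0.383·log₂0.383 − 0.617·log₂0.617 = 0.9601.
C = 1 − 0.9601 = 0.0399 bits per channel use.

0.0399 bits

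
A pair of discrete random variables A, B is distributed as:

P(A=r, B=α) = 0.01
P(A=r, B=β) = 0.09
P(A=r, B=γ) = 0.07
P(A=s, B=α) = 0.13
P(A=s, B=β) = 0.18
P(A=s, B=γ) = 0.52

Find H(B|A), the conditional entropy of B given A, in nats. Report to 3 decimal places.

Marginals: p(A) = (0.1700, 0.8300), p(B) = (0.1400, 0.2700, 0.5900).
H(B|A) = Σ p(A) · H(B|A=·).
  A=r: p=0.1700, H(B|A=r) = 0.8687
  A=s: p=0.8300, H(B|A=s) = 0.9148
Weighted sum = 0.907 nats.

0.907 nats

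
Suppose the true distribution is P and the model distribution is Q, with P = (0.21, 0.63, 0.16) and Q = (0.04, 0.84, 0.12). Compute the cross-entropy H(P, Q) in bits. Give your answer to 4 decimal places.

1.6231 bits

H(P,Q) = −Σ p·log₂ q.
  −0.21·log₂(0.04) = 0.97521
  −0.63·log₂(0.84) = 0.15847
  −0.16·log₂(0.12) = 0.48942
H(P,Q) = 1.6231 bits.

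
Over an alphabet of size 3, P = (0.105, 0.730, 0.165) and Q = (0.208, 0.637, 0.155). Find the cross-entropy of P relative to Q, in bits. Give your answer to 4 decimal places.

H(P,Q) = −Σ p·log₂ q.
  −0.105·log₂(0.208) = 0.23786
  −0.730·log₂(0.637) = 0.47496
  −0.165·log₂(0.155) = 0.44379
H(P,Q) = 1.1566 bits.

1.1566 bits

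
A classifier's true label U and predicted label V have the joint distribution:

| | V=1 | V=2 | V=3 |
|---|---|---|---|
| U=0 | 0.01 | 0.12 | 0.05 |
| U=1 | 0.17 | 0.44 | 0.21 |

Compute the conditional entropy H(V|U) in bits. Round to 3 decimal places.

1.398 bits

Chain rule: H(V|U) = H(U,V) − H(U).
Marginals: p(U) = (0.1800, 0.8200), p(V) = (0.1800, 0.5600, 0.2600).
H(U,V) = 2.0782 bits; H(U) = 0.6801 bits.
H(V|U) = 2.0782 − 0.6801 = 1.398 bits.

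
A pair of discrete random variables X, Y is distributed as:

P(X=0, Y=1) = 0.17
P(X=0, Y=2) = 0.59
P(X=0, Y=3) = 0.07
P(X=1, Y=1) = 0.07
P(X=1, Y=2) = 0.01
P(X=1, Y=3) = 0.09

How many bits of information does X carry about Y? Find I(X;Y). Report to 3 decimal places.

0.217 bits

Marginals: p(X) = (0.8300, 0.1700), p(Y) = (0.2400, 0.6000, 0.1600).
I(X;Y) = Σ p(x,y)·log₂[p(x,y)/(p(x)p(y))].
  (0,1): 0.17·log₂(0.8534) = -0.0389
  (0,2): 0.59·log₂(1.1847) = 0.1443
  (0,3): 0.07·log₂(0.5271) = -0.0647
  (1,1): 0.07·log₂(1.7157) = 0.0545
  (1,2): 0.01·log₂(0.0980) = -0.0335
  (1,3): 0.09·log₂(3.3088) = 0.1554
Sum = 0.217 bits.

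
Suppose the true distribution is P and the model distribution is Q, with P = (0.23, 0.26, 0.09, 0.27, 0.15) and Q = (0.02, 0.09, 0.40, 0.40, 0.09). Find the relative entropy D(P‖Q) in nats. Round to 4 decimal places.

D(P‖Q) = Σ p·ln(p/q).
  0.23·ln(0.23/0.02) = 0.56174
  0.26·ln(0.26/0.09) = 0.27583
  0.09·ln(0.09/0.40) = -0.13425
  0.27·ln(0.27/0.40) = -0.10612
  0.15·ln(0.15/0.09) = 0.07662
D(P‖Q) = 0.6738 nats.

0.6738 nats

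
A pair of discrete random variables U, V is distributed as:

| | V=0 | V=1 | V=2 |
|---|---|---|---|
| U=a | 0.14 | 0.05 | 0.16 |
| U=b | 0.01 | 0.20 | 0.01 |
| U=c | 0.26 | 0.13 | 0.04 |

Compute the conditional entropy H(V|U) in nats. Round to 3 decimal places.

0.813 nats

Chain rule: H(V|U) = H(U,V) − H(U).
Marginals: p(U) = (0.3500, 0.2200, 0.4300), p(V) = (0.4100, 0.3800, 0.2100).
H(U,V) = 1.8765 nats; H(U) = 1.0635 nats.
H(V|U) = 1.8765 − 1.0635 = 0.813 nats.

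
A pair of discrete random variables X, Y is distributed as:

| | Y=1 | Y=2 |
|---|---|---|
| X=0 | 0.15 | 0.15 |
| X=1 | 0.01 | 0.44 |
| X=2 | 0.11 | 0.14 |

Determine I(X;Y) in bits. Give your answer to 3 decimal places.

Marginals: p(X) = (0.3000, 0.4500, 0.2500), p(Y) = (0.2700, 0.7300).
I(X;Y) = H(X) + H(Y) − H(X,Y).
H(X) = 1.5395, H(Y) = 0.8415, H(X,Y) = 2.1561.
I(X;Y) = 1.5395 + 0.8415 − 2.1561 = 0.225 bits.

0.225 bits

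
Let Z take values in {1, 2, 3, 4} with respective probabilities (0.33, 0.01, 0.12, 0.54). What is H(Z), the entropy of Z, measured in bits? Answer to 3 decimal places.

H(Z) = −Σ p·log₂ p.
  −(0.33)·log₂(0.33) = 0.5278
  −(0.01)·log₂(0.01) = 0.0664
  −(0.12)·log₂(0.12) = 0.3671
  −(0.54)·log₂(0.54) = 0.4800
Sum: 0.5278 + 0.0664 + 0.3671 + 0.4800 = 1.441 bits.

1.441 bits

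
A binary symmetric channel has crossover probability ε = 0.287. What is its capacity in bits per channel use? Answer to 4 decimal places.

Binary symmetric channel: C = 1 − h₂(ε) where h₂ is the binary entropy function.
h₂(0.287) = −0.287·log₂0.287 − 0.713·log₂0.713 = 0.8648.
C = 1 − 0.8648 = 0.1352 bits per channel use.

0.1352 bits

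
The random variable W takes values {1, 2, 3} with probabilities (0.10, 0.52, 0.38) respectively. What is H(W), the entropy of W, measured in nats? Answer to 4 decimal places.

H(W) = −Σ p·ln p.
  −(0.10)·ln(0.10) = 0.23026
  −(0.52)·ln(0.52) = 0.34004
  −(0.38)·ln(0.38) = 0.36768
Sum: 0.23026 + 0.34004 + 0.36768 = 0.9380 nats.

0.9380 nats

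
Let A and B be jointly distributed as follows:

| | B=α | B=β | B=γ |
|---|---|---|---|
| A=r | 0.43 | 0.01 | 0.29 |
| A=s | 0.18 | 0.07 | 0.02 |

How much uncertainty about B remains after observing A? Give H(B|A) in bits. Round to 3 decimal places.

Chain rule: H(B|A) = H(A,B) − H(A).
Marginals: p(A) = (0.7300, 0.2700), p(B) = (0.6100, 0.0800, 0.3100).
H(A,B) = 1.9346 bits; H(A) = 0.8415 bits.
H(B|A) = 1.9346 − 0.8415 = 1.093 bits.

1.093 bits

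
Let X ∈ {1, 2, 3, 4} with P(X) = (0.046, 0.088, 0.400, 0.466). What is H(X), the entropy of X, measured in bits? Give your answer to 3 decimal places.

H(X) = −Σ p·log₂ p.
  −(0.046)·log₂(0.046) = 0.2043
  −(0.088)·log₂(0.088) = 0.3086
  −(0.400)·log₂(0.400) = 0.5288
  −(0.466)·log₂(0.466) = 0.5133
Sum: 0.2043 + 0.3086 + 0.5288 + 0.5133 = 1.555 bits.

1.555 bits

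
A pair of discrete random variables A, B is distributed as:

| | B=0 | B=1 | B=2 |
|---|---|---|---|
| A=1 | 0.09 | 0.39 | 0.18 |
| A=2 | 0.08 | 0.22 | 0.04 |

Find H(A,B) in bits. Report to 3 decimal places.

H(A,B) = −Σ p(x,y)·log₂ p(x,y) over all 6 cells.
  cell (1,0): −0.09·log₂0.09 = 0.3127
  cell (1,1): −0.39·log₂0.39 = 0.5298
  cell (1,2): −0.18·log₂0.18 = 0.4453
  cell (2,0): −0.08·log₂0.08 = 0.2915
  cell (2,1): −0.22·log₂0.22 = 0.4806
  cell (2,2): −0.04·log₂0.04 = 0.1858
Sum = 2.246 bits.

2.246 bits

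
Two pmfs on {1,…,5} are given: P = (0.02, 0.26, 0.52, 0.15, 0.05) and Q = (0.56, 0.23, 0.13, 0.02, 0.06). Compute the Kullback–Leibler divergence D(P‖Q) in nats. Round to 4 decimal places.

D(P‖Q) = Σ p·ln(p/q).
  0.02·ln(0.02/0.56) = -0.06664
  0.26·ln(0.26/0.23) = 0.03188
  0.52·ln(0.52/0.13) = 0.72087
  0.15·ln(0.15/0.02) = 0.30224
  0.05·ln(0.05/0.06) = -0.00912
D(P‖Q) = 0.9792 nats.

0.9792 nats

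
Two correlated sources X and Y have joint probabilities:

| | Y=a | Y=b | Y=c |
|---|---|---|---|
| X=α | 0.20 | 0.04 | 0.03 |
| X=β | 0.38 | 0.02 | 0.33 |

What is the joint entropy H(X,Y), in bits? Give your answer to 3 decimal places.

1.973 bits

H(X,Y) = −Σ p(x,y)·log₂ p(x,y) over all 6 cells.
  cell (α,a): −0.20·log₂0.20 = 0.4644
  cell (α,b): −0.04·log₂0.04 = 0.1858
  cell (α,c): −0.03·log₂0.03 = 0.1518
  cell (β,a): −0.38·log₂0.38 = 0.5305
  cell (β,b): −0.02·log₂0.02 = 0.1129
  cell (β,c): −0.33·log₂0.33 = 0.5278
Sum = 1.973 bits.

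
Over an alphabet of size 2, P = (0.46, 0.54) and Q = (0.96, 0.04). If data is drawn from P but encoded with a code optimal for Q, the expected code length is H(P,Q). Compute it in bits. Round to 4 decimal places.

H(P,Q) = −Σ p·log₂ q.
  −0.46·log₂(0.96) = 0.02709
  −0.54·log₂(0.04) = 2.50768
H(P,Q) = 2.5348 bits.

2.5348 bits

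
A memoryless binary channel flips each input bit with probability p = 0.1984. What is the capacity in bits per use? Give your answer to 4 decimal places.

Binary symmetric channel: C = 1 − h₂(ε) where h₂ is the binary entropy function.
h₂(0.1984) = −0.1984·log₂0.1984 − 0.8016·log₂0.8016 = 0.7187.
C = 1 − 0.7187 = 0.2813 bits per channel use.

0.2813 bits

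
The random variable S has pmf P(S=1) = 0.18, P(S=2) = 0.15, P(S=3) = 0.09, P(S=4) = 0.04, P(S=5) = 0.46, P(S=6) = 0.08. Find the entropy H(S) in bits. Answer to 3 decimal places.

H(S) = −Σ p·log₂ p.
  −(0.18)·log₂(0.18) = 0.4453
  −(0.15)·log₂(0.15) = 0.4105
  −(0.09)·log₂(0.09) = 0.3127
  −(0.04)·log₂(0.04) = 0.1858
  −(0.46)·log₂(0.46) = 0.5153
  −(0.08)·log₂(0.08) = 0.2915
Sum: 0.4453 + 0.4105 + 0.3127 + 0.1858 + 0.5153 + 0.2915 = 2.161 bits.

2.161 bits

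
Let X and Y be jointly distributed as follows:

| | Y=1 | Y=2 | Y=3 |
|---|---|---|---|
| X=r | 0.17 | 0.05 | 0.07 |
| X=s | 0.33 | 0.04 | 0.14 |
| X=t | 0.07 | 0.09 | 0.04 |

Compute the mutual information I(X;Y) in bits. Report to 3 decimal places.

0.088 bits

Marginals: p(X) = (0.2900, 0.5100, 0.2000), p(Y) = (0.5700, 0.1800, 0.2500).
I(X;Y) = H(X) + H(Y) − H(X,Y).
H(X) = 1.4777, H(Y) = 1.4076, H(X,Y) = 2.7969.
I(X;Y) = 1.4777 + 1.4076 − 2.7969 = 0.088 bits.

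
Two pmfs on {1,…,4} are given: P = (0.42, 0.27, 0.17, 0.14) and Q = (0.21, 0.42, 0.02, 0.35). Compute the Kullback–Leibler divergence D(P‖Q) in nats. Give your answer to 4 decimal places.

0.4074 nats

D(P‖Q) = Σ p·ln(p/q).
  0.42·ln(0.42/0.21) = 0.29112
  0.27·ln(0.27/0.42) = -0.11929
  0.17·ln(0.17/0.02) = 0.36381
  0.14·ln(0.14/0.35) = -0.12828
D(P‖Q) = 0.4074 nats.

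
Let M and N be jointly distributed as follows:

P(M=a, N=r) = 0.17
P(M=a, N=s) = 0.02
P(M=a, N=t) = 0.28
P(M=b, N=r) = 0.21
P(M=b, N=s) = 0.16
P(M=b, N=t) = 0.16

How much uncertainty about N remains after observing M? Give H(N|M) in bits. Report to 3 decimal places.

1.383 bits

Marginals: p(M) = (0.4700, 0.5300), p(N) = (0.3800, 0.1800, 0.4400).
H(N|M) = Σ p(M) · H(N|M=·).
  M=a: p=0.4700, H(N|M=a) = 1.1696
  M=b: p=0.5300, H(N|M=b) = 1.5725
Weighted sum = 1.383 bits.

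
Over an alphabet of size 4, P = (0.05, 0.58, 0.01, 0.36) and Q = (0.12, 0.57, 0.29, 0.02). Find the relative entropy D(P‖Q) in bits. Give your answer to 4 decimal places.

D(P‖Q) = Σ p·log₂(p/q).
  0.05·log₂(0.05/0.12) = -0.06315
  0.58·log₂(0.58/0.57) = 0.01455
  0.01·log₂(0.01/0.29) = -0.04858
  0.36·log₂(0.36/0.02) = 1.50117
D(P‖Q) = 1.4040 bits.

1.4040 bits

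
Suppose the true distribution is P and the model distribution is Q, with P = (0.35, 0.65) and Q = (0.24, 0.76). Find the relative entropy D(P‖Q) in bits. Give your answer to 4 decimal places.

D(P‖Q) = Σ p·log₂(p/q).
  0.35·log₂(0.35/0.24) = 0.19051
  0.65·log₂(0.65/0.76) = -0.14661
D(P‖Q) = 0.0439 bits.

0.0439 bits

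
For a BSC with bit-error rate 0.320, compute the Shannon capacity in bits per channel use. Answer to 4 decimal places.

Binary symmetric channel: C = 1 − h₂(ε) where h₂ is the binary entropy function.
h₂(0.320) = −0.320·log₂0.320 − 0.680·log₂0.680 = 0.9044.
C = 1 − 0.9044 = 0.0956 bits per channel use.

0.0956 bits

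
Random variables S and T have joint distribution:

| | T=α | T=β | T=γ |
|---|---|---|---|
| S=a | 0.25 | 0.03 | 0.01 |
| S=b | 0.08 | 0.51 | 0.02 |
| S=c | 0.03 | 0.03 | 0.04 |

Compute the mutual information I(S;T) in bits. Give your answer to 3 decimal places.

0.439 bits

Marginals: p(S) = (0.2900, 0.6100, 0.1000), p(T) = (0.3600, 0.5700, 0.0700).
I(S;T) = Σ p(x,y)·log₂[p(x,y)/(p(x)p(y))].
  (a,α): 0.25·log₂(2.3946) = 0.3150
  (a,β): 0.03·log₂(0.1815) = -0.0739
  (a,γ): 0.01·log₂(0.4926) = -0.0102
  (b,α): 0.08·log₂(0.3643) = -0.1165
  (b,β): 0.51·log₂(1.4668) = 0.2819
  (b,γ): 0.02·log₂(0.4684) = -0.0219
  (c,α): 0.03·log₂(0.8333) = -0.0079
  (c,β): 0.03·log₂(0.5263) = -0.0278
  (c,γ): 0.04·log₂(5.7143) = 0.1006
Sum = 0.439 bits.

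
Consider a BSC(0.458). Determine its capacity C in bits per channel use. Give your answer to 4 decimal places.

Binary symmetric channel: C = 1 − h₂(ε) where h₂ is the binary entropy function.
h₂(0.458) = −0.458·log₂0.458 − 0.542·log₂0.542 = 0.9949.
C = 1 − 0.9949 = 0.0051 bits per channel use.

0.0051 bits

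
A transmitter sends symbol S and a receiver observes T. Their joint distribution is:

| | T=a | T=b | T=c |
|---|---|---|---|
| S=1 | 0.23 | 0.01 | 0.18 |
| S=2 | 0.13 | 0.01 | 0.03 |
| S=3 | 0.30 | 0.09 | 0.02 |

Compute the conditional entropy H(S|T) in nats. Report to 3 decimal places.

Marginals: p(S) = (0.4200, 0.1700, 0.4100), p(T) = (0.6600, 0.1100, 0.2300).
H(S|T) = Σ p(T) · H(S|T=·).
  T=a: p=0.6600, H(S|T=a) = 1.0458
  T=b: p=0.1100, H(S|T=b) = 0.6002
  T=c: p=0.2300, H(S|T=c) = 0.6699
Weighted sum = 0.910 nats.

0.910 nats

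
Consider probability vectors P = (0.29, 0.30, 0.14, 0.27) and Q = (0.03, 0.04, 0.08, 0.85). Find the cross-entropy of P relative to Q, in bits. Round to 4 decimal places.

H(P,Q) = −Σ p·log₂ q.
  −0.29·log₂(0.03) = 1.46708
  −0.30·log₂(0.04) = 1.39316
  −0.14·log₂(0.08) = 0.51014
  −0.27·log₂(0.85) = 0.06331
H(P,Q) = 3.4337 bits.

3.4337 bits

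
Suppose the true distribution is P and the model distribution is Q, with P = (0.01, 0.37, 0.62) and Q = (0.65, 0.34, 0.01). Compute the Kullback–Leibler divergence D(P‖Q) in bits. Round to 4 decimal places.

D(P‖Q) = Σ p·log₂(p/q).
  0.01·log₂(0.01/0.65) = -0.06022
  0.37·log₂(0.37/0.34) = 0.04514
  0.62·log₂(0.62/0.01) = 3.69160
D(P‖Q) = 3.6765 bits.

3.6765 bits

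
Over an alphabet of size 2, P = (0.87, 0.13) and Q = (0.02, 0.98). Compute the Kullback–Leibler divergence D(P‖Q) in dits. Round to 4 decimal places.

D(P‖Q) = Σ p·log₁₀(p/q).
  0.87·log₁₀(0.87/0.02) = 1.42549
  0.13·log₁₀(0.13/0.98) = -0.11405
D(P‖Q) = 1.3114 dits.

1.3114 dits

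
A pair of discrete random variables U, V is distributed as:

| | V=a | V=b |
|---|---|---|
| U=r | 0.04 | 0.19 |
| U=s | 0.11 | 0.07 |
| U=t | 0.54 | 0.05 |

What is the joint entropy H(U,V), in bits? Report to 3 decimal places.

H(U,V) = −Σ p(x,y)·log₂ p(x,y) over all 6 cells.
  cell (r,a): −0.04·log₂0.04 = 0.1858
  cell (r,b): −0.19·log₂0.19 = 0.4552
  cell (s,a): −0.11·log₂0.11 = 0.3503
  cell (s,b): −0.07·log₂0.07 = 0.2686
  cell (t,a): −0.54·log₂0.54 = 0.4800
  cell (t,b): −0.05·log₂0.05 = 0.2161
Sum = 1.956 bits.

1.956 bits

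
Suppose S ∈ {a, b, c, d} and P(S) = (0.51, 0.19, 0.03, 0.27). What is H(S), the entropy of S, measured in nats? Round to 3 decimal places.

1.118 nats

H(S) = −Σ p·ln p.
  −(0.51)·ln(0.51) = 0.3434
  −(0.19)·ln(0.19) = 0.3155
  −(0.03)·ln(0.03) = 0.1052
  −(0.27)·ln(0.27) = 0.3535
Sum: 0.3434 + 0.3155 + 0.1052 + 0.3535 = 1.118 nats.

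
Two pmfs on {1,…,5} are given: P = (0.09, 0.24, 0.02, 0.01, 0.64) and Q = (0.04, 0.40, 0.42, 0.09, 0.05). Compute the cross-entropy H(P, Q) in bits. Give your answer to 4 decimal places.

3.5610 bits

H(P,Q) = −Σ p·log₂ q.
  −0.09·log₂(0.04) = 0.41795
  −0.24·log₂(0.40) = 0.31726
  −0.02·log₂(0.42) = 0.02503
  −0.01·log₂(0.09) = 0.03474
  −0.64·log₂(0.05) = 2.76603
H(P,Q) = 3.5610 bits.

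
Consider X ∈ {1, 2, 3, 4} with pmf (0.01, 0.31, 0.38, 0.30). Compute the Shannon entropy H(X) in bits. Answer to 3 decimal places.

H(X) = −Σ p·log₂ p.
  −(0.01)·log₂(0.01) = 0.0664
  −(0.31)·log₂(0.31) = 0.5238
  −(0.38)·log₂(0.38) = 0.5305
  −(0.30)·log₂(0.30) = 0.5211
Sum: 0.0664 + 0.5238 + 0.5305 + 0.5211 = 1.642 bits.

1.642 bits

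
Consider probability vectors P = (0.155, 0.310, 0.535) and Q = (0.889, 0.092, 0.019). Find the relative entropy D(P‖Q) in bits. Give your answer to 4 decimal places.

D(P‖Q) = Σ p·log₂(p/q).
  0.155·log₂(0.155/0.889) = -0.39059
  0.310·log₂(0.310/0.092) = 0.54329
  0.535·log₂(0.535/0.019) = 2.57628
D(P‖Q) = 2.7290 bits.

2.7290 bits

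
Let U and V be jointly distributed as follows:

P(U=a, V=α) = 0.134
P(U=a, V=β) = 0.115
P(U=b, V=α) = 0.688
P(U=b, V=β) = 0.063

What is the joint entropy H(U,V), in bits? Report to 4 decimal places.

H(U,V) = −Σ p(x,y)·log₂ p(x,y) over all 4 cells.
  cell (a,α): −0.134·log₂0.134 = 0.38856
  cell (a,β): −0.115·log₂0.115 = 0.35883
  cell (b,α): −0.688·log₂0.688 = 0.37119
  cell (b,β): −0.063·log₂0.063 = 0.25128
Sum = 1.3699 bits.

1.3699 bits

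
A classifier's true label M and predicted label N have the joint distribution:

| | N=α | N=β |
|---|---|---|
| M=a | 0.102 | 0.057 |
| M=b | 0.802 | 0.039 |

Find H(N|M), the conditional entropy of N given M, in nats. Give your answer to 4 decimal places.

0.2616 nats

Marginals: p(M) = (0.1590, 0.8410), p(N) = (0.9040, 0.0960).
H(N|M) = Σ p(M) · H(N|M=·).
  M=a: p=0.1590, H(N|M=a) = 0.6525
  M=b: p=0.8410, H(N|M=b) = 0.1877
Weighted sum = 0.2616 nats.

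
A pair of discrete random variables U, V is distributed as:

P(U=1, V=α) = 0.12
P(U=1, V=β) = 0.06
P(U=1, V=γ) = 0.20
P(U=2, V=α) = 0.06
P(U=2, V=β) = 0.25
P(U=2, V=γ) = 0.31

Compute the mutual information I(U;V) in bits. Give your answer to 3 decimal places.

0.080 bits

Marginals: p(U) = (0.3800, 0.6200), p(V) = (0.1800, 0.3100, 0.5100).
I(U;V) = H(U) + H(V) − H(U,V).
H(U) = 0.9580, H(V) = 1.4645, H(U,V) = 2.3423.
I(U;V) = 0.9580 + 1.4645 − 2.3423 = 0.080 bits.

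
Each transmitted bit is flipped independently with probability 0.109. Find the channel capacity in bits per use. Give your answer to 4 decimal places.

0.5031 bits

Binary symmetric channel: C = 1 − h₂(ε) where h₂ is the binary entropy function.
h₂(0.109) = −0.109·log₂0.109 − 0.891·log₂0.891 = 0.4969.
C = 1 − 0.4969 = 0.5031 bits per channel use.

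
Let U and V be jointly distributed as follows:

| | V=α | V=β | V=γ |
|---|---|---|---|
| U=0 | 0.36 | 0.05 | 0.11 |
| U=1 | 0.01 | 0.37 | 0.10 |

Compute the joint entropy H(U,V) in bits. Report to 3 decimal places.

2.026 bits

H(U,V) = −Σ p(x,y)·log₂ p(x,y) over all 6 cells.
  cell (0,α): −0.36·log₂0.36 = 0.5306
  cell (0,β): −0.05·log₂0.05 = 0.2161
  cell (0,γ): −0.11·log₂0.11 = 0.3503
  cell (1,α): −0.01·log₂0.01 = 0.0664
  cell (1,β): −0.37·log₂0.37 = 0.5307
  cell (1,γ): −0.10·log₂0.10 = 0.3322
Sum = 2.026 bits.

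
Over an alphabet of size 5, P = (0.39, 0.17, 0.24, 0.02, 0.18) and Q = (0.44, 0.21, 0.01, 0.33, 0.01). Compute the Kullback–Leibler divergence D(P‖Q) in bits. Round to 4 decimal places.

D(P‖Q) = Σ p·log₂(p/q).
  0.39·log₂(0.39/0.44) = -0.06787
  0.17·log₂(0.17/0.21) = -0.05183
  0.24·log₂(0.24/0.01) = 1.10039
  0.02·log₂(0.02/0.33) = -0.08089
  0.18·log₂(0.18/0.01) = 0.75059
D(P‖Q) = 1.6504 bits.

1.6504 bits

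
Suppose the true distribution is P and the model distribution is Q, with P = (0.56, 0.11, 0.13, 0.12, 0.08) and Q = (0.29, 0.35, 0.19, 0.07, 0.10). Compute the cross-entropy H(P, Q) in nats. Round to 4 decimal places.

H(P,Q) = −Σ p·ln q.
  −0.56·ln(0.29) = 0.69321
  −0.11·ln(0.35) = 0.11548
  −0.13·ln(0.19) = 0.21590
  −0.12·ln(0.07) = 0.31911
  −0.08·ln(0.10) = 0.18421
H(P,Q) = 1.5279 nats.

1.5279 nats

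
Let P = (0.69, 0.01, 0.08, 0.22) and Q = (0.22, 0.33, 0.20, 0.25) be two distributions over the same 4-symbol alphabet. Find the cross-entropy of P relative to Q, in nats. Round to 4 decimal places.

H(P,Q) = −Σ p·ln q.
  −0.69·ln(0.22) = 1.04475
  −0.01·ln(0.33) = 0.01109
  −0.08·ln(0.20) = 0.12876
  −0.22·ln(0.25) = 0.30498
H(P,Q) = 1.4896 nats.

1.4896 nats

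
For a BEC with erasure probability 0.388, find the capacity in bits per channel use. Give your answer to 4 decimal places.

0.6120 bits

Binary erasure channel: capacity C = 1 − ε.
C = 1 − 0.388 = 0.6120 bits per channel use.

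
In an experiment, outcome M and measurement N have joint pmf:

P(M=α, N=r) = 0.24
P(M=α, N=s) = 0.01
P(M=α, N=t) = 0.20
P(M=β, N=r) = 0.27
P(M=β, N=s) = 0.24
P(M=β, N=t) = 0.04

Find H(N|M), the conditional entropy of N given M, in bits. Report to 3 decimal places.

1.222 bits

Chain rule: H(N|M) = H(M,N) − H(M).
Marginals: p(M) = (0.4500, 0.5500), p(N) = (0.5100, 0.2500, 0.2400).
H(M,N) = 2.2149 bits; H(M) = 0.9928 bits.
H(N|M) = 2.2149 − 0.9928 = 1.222 bits.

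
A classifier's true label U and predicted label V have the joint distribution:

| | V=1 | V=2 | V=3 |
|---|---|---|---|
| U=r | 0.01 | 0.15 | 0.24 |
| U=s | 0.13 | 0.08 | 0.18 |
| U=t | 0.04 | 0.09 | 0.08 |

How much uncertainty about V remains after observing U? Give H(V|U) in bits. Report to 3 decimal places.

1.349 bits

Marginals: p(U) = (0.4000, 0.3900, 0.2100), p(V) = (0.1800, 0.3200, 0.5000).
H(V|U) = Σ p(U) · H(V|U=·).
  U=r: p=0.4000, H(V|U=r) = 1.1059
  U=s: p=0.3900, H(V|U=s) = 1.5120
  U=t: p=0.2100, H(V|U=t) = 1.5100
Weighted sum = 1.349 bits.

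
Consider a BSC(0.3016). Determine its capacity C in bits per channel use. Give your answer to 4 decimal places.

Binary symmetric channel: C = 1 − h₂(ε) where h₂ is the binary entropy function.
h₂(0.3016) = −0.3016·log₂0.3016 − 0.6984·log₂0.6984 = 0.8832.
C = 1 − 0.8832 = 0.1168 bits per channel use.

0.1168 bits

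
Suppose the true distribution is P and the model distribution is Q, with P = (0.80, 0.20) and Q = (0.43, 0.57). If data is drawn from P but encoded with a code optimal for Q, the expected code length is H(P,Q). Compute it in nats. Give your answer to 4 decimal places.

0.7876 nats

H(P,Q) = −Σ p·ln q.
  −0.80·ln(0.43) = 0.67518
  −0.20·ln(0.57) = 0.11242
H(P,Q) = 0.7876 nats.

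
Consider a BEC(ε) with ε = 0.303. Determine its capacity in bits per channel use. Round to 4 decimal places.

0.6970 bits

Binary erasure channel: capacity C = 1 − ε.
C = 1 − 0.303 = 0.6970 bits per channel use.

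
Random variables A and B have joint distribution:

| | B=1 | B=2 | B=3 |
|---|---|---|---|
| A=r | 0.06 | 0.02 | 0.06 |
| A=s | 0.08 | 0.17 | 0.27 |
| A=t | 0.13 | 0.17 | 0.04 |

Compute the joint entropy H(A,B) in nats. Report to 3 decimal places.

H(A,B) = −Σ p(x,y)·ln p(x,y) over all 9 cells.
  cell (r,1): −0.06·ln0.06 = 0.1688
  cell (r,2): −0.02·ln0.02 = 0.0782
  cell (r,3): −0.06·ln0.06 = 0.1688
  cell (s,1): −0.08·ln0.08 = 0.2021
  cell (s,2): −0.17·ln0.17 = 0.3012
  cell (s,3): −0.27·ln0.27 = 0.3535
  cell (t,1): −0.13·ln0.13 = 0.2652
  cell (t,2): −0.17·ln0.17 = 0.3012
  cell (t,3): −0.04·ln0.04 = 0.1288
Sum = 1.968 nats.

1.968 nats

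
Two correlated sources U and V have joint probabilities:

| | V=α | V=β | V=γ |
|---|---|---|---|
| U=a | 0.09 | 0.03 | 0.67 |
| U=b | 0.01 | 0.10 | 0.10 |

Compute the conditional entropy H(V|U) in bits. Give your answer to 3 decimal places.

0.841 bits

Chain rule: H(V|U) = H(U,V) − H(U).
Marginals: p(U) = (0.7900, 0.2100), p(V) = (0.1000, 0.1300, 0.7700).
H(U,V) = 1.5823 bits; H(U) = 0.7415 bits.
H(V|U) = 1.5823 − 0.7415 = 0.841 bits.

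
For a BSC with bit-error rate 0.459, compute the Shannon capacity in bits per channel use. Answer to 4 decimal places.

0.0049 bits

Binary symmetric channel: C = 1 − h₂(ε) where h₂ is the binary entropy function.
h₂(0.459) = −0.459·log₂0.459 − 0.541·log₂0.541 = 0.9951.
C = 1 − 0.9951 = 0.0049 bits per channel use.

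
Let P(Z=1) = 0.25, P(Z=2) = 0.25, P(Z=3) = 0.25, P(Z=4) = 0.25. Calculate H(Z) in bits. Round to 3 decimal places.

H(Z) = −Σ p·log₂ p.
  −(0.25)·log₂(0.25) = 0.5000
  −(0.25)·log₂(0.25) = 0.5000
  −(0.25)·log₂(0.25) = 0.5000
  −(0.25)·log₂(0.25) = 0.5000
Sum: 0.5000 + 0.5000 + 0.5000 + 0.5000 = 2.000 bits.

2.000 bits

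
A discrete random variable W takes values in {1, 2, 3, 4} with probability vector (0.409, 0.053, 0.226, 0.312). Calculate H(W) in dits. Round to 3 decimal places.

H(W) = −Σ p·log₁₀ p.
  −(0.409)·log₁₀(0.409) = 0.1588
  −(0.053)·log₁₀(0.053) = 0.0676
  −(0.226)·log₁₀(0.226) = 0.1460
  −(0.312)·log₁₀(0.312) = 0.1578
Sum: 0.1588 + 0.0676 + 0.1460 + 0.1578 = 0.530 dits.

0.530 dits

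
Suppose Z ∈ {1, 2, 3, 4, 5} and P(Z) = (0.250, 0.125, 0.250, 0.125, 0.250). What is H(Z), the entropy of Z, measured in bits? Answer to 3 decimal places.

2.250 bits

H(Z) = −Σ p·log₂ p.
  −(0.250)·log₂(0.250) = 0.5000
  −(0.125)·log₂(0.125) = 0.3750
  −(0.250)·log₂(0.250) = 0.5000
  −(0.125)·log₂(0.125) = 0.3750
  −(0.250)·log₂(0.250) = 0.5000
Sum: 0.5000 + 0.3750 + 0.5000 + 0.3750 + 0.5000 = 2.250 bits.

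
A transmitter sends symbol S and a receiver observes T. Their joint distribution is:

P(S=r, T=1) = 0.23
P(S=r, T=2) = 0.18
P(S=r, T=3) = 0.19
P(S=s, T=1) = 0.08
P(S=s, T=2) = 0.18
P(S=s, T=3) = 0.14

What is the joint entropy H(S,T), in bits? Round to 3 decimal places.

2.522 bits

H(S,T) = −Σ p(x,y)·log₂ p(x,y) over all 6 cells.
  cell (r,1): −0.23·log₂0.23 = 0.4877
  cell (r,2): −0.18·log₂0.18 = 0.4453
  cell (r,3): −0.19·log₂0.19 = 0.4552
  cell (s,1): −0.08·log₂0.08 = 0.2915
  cell (s,2): −0.18·log₂0.18 = 0.4453
  cell (s,3): −0.14·log₂0.14 = 0.3971
Sum = 2.522 bits.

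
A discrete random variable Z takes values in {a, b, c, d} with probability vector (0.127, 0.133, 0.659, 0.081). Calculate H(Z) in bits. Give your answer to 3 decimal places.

H(Z) = −Σ p·log₂ p.
  −(0.127)·log₂(0.127) = 0.3781
  −(0.133)·log₂(0.133) = 0.3871
  −(0.659)·log₂(0.659) = 0.3965
  −(0.081)·log₂(0.081) = 0.2937
Sum: 0.3781 + 0.3871 + 0.3965 + 0.2937 = 1.455 bits.

1.455 bits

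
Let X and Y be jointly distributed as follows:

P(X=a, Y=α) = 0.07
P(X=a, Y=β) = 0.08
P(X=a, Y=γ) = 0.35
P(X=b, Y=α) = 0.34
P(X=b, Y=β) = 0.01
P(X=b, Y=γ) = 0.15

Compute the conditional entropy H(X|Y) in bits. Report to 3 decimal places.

Chain rule: H(X|Y) = H(X,Y) − H(Y).
Marginals: p(X) = (0.5000, 0.5000), p(Y) = (0.4100, 0.0900, 0.5000).
H(X,Y) = 2.0963 bits; H(Y) = 1.3400 bits.
H(X|Y) = 2.0963 − 1.3400 = 0.756 bits.

0.756 bits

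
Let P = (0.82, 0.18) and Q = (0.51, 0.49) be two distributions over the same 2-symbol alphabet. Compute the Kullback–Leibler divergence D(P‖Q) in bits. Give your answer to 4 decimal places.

D(P‖Q) = Σ p·log₂(p/q).
  0.82·log₂(0.82/0.51) = 0.56180
  0.18·log₂(0.18/0.49) = -0.26006
D(P‖Q) = 0.3017 bits.

0.3017 bits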